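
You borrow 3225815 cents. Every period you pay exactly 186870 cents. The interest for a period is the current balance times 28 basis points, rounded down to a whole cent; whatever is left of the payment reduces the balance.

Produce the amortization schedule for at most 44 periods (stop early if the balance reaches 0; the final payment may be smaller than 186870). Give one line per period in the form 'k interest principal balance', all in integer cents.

1 9032 177838 3047977
2 8534 178336 2869641
3 8034 178836 2690805
4 7534 179336 2511469
5 7032 179838 2331631
6 6528 180342 2151289
7 6023 180847 1970442
8 5517 181353 1789089
9 5009 181861 1607228
10 4500 182370 1424858
11 3989 182881 1241977
12 3477 183393 1058584
13 2964 183906 874678
14 2449 184421 690257
15 1932 184938 505319
16 1414 185456 319863
17 895 185975 133888
18 374 133888 0

1. interest=⌊3225815·28/10000⌋=9032; principal=186870-9032=177838; balance=3225815-177838=3047977
2. interest=⌊3047977·28/10000⌋=8534; principal=186870-8534=178336; balance=3047977-178336=2869641
3. interest=⌊2869641·28/10000⌋=8034; principal=186870-8034=178836; balance=2869641-178836=2690805
4. interest=⌊2690805·28/10000⌋=7534; principal=186870-7534=179336; balance=2690805-179336=2511469
5. interest=⌊2511469·28/10000⌋=7032; principal=186870-7032=179838; balance=2511469-179838=2331631
6. interest=⌊2331631·28/10000⌋=6528; principal=186870-6528=180342; balance=2331631-180342=2151289
7. interest=⌊2151289·28/10000⌋=6023; principal=186870-6023=180847; balance=2151289-180847=1970442
8. interest=⌊1970442·28/10000⌋=5517; principal=186870-5517=181353; balance=1970442-181353=1789089
9. interest=⌊1789089·28/10000⌋=5009; principal=186870-5009=181861; balance=1789089-181861=1607228
10. interest=⌊1607228·28/10000⌋=4500; principal=186870-4500=182370; balance=1607228-182370=1424858
11. interest=⌊1424858·28/10000⌋=3989; principal=186870-3989=182881; balance=1424858-182881=1241977
12. interest=⌊1241977·28/10000⌋=3477; principal=186870-3477=183393; balance=1241977-183393=1058584
13. interest=⌊1058584·28/10000⌋=2964; principal=186870-2964=183906; balance=1058584-183906=874678
14. interest=⌊874678·28/10000⌋=2449; principal=186870-2449=184421; balance=874678-184421=690257
15. interest=⌊690257·28/10000⌋=1932; principal=186870-1932=184938; balance=690257-184938=505319
16. interest=⌊505319·28/10000⌋=1414; principal=186870-1414=185456; balance=505319-185456=319863
17. interest=⌊319863·28/10000⌋=895; principal=186870-895=185975; balance=319863-185975=133888
18. interest=⌊133888·28/10000⌋=374; principal=min(186870-374,133888)=133888; balance=133888-133888=0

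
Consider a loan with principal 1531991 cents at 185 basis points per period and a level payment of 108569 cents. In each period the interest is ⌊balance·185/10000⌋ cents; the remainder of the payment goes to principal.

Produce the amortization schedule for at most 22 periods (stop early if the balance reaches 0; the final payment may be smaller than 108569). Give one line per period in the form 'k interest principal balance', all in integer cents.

1 28341 80228 1451763
2 26857 81712 1370051
3 25345 83224 1286827
4 23806 84763 1202064
5 22238 86331 1115733
6 20641 87928 1027805
7 19014 89555 938250
8 17357 91212 847038
9 15670 92899 754139
10 13951 94618 659521
11 12201 96368 563153
12 10418 98151 465002
13 8602 99967 365035
14 6753 101816 263219
15 4869 103700 159519
16 2951 105618 53901
17 997 53901 0

1. interest=⌊1531991·185/10000⌋=28341; principal=108569-28341=80228; balance=1531991-80228=1451763
2. interest=⌊1451763·185/10000⌋=26857; principal=108569-26857=81712; balance=1451763-81712=1370051
3. interest=⌊1370051·185/10000⌋=25345; principal=108569-25345=83224; balance=1370051-83224=1286827
4. interest=⌊1286827·185/10000⌋=23806; principal=108569-23806=84763; balance=1286827-84763=1202064
5. interest=⌊1202064·185/10000⌋=22238; principal=108569-22238=86331; balance=1202064-86331=1115733
6. interest=⌊1115733·185/10000⌋=20641; principal=108569-20641=87928; balance=1115733-87928=1027805
7. interest=⌊1027805·185/10000⌋=19014; principal=108569-19014=89555; balance=1027805-89555=938250
8. interest=⌊938250·185/10000⌋=17357; principal=108569-17357=91212; balance=938250-91212=847038
9. interest=⌊847038·185/10000⌋=15670; principal=108569-15670=92899; balance=847038-92899=754139
10. interest=⌊754139·185/10000⌋=13951; principal=108569-13951=94618; balance=754139-94618=659521
11. interest=⌊659521·185/10000⌋=12201; principal=108569-12201=96368; balance=659521-96368=563153
12. interest=⌊563153·185/10000⌋=10418; principal=108569-10418=98151; balance=563153-98151=465002
13. interest=⌊465002·185/10000⌋=8602; principal=108569-8602=99967; balance=465002-99967=365035
14. interest=⌊365035·185/10000⌋=6753; principal=108569-6753=101816; balance=365035-101816=263219
15. interest=⌊263219·185/10000⌋=4869; principal=108569-4869=103700; balance=263219-103700=159519
16. interest=⌊159519·185/10000⌋=2951; principal=108569-2951=105618; balance=159519-105618=53901
17. interest=⌊53901·185/10000⌋=997; principal=min(108569-997,53901)=53901; balance=53901-53901=0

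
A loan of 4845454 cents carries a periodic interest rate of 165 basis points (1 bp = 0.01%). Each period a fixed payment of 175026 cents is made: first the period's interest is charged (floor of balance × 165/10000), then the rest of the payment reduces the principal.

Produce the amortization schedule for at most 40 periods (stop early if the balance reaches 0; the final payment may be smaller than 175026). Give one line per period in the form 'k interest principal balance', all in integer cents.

1. interest=⌊4845454·165/10000⌋=79949; principal=175026-79949=95077; balance=4845454-95077=4750377
2. interest=⌊4750377·165/10000⌋=78381; principal=175026-78381=96645; balance=4750377-96645=4653732
3. interest=⌊4653732·165/10000⌋=76786; principal=175026-76786=98240; balance=4653732-98240=4555492
4. interest=⌊4555492·165/10000⌋=75165; principal=175026-75165=99861; balance=4555492-99861=4455631
5. interest=⌊4455631·165/10000⌋=73517; principal=175026-73517=101509; balance=4455631-101509=4354122
6. interest=⌊4354122·165/10000⌋=71843; principal=175026-71843=103183; balance=4354122-103183=4250939
7. interest=⌊4250939·165/10000⌋=70140; principal=175026-70140=104886; balance=4250939-104886=4146053
8. interest=⌊4146053·165/10000⌋=68409; principal=175026-68409=106617; balance=4146053-106617=4039436
9. interest=⌊4039436·165/10000⌋=66650; principal=175026-66650=108376; balance=4039436-108376=3931060
10. interest=⌊3931060·165/10000⌋=64862; principal=175026-64862=110164; balance=3931060-110164=3820896
11. interest=⌊3820896·165/10000⌋=63044; principal=175026-63044=111982; balance=3820896-111982=3708914
12. interest=⌊3708914·165/10000⌋=61197; principal=175026-61197=113829; balance=3708914-113829=3595085
13. interest=⌊3595085·165/10000⌋=59318; principal=175026-59318=115708; balance=3595085-115708=3479377
14. interest=⌊3479377·165/10000⌋=57409; principal=175026-57409=117617; balance=3479377-117617=3361760
15. interest=⌊3361760·165/10000⌋=55469; principal=175026-55469=119557; balance=3361760-119557=3242203
16. interest=⌊3242203·165/10000⌋=53496; principal=175026-53496=121530; balance=3242203-121530=3120673
17. interest=⌊3120673·165/10000⌋=51491; principal=175026-51491=123535; balance=3120673-123535=2997138
18. interest=⌊2997138·165/10000⌋=49452; principal=175026-49452=125574; balance=2997138-125574=2871564
19. interest=⌊2871564·165/10000⌋=47380; principal=175026-47380=127646; balance=2871564-127646=2743918
20. interest=⌊2743918·165/10000⌋=45274; principal=175026-45274=129752; balance=2743918-129752=2614166
21. interest=⌊2614166·165/10000⌋=43133; principal=175026-43133=131893; balance=2614166-131893=2482273
22. interest=⌊2482273·165/10000⌋=40957; principal=175026-40957=134069; balance=2482273-134069=2348204
23. interest=⌊2348204·165/10000⌋=38745; principal=175026-38745=136281; balance=2348204-136281=2211923
24. interest=⌊2211923·165/10000⌋=36496; principal=175026-36496=138530; balance=2211923-138530=2073393
25. interest=⌊2073393·165/10000⌋=34210; principal=175026-34210=140816; balance=2073393-140816=1932577
26. interest=⌊1932577·165/10000⌋=31887; principal=175026-31887=143139; balance=1932577-143139=1789438
27. interest=⌊1789438·165/10000⌋=29525; principal=175026-29525=145501; balance=1789438-145501=1643937
28. interest=⌊1643937·165/10000⌋=27124; principal=175026-27124=147902; balance=1643937-147902=1496035
29. interest=⌊1496035·165/10000⌋=24684; principal=175026-24684=150342; balance=1496035-150342=1345693
30. interest=⌊1345693·165/10000⌋=22203; principal=175026-22203=152823; balance=1345693-152823=1192870
31. interest=⌊1192870·165/10000⌋=19682; principal=175026-19682=155344; balance=1192870-155344=1037526
32. interest=⌊1037526·165/10000⌋=17119; principal=175026-17119=157907; balance=1037526-157907=879619
33. interest=⌊879619·165/10000⌋=14513; principal=175026-14513=160513; balance=879619-160513=719106
34. interest=⌊719106·165/10000⌋=11865; principal=175026-11865=163161; balance=719106-163161=555945
35. interest=⌊555945·165/10000⌋=9173; principal=175026-9173=165853; balance=555945-165853=390092
36. interest=⌊390092·165/10000⌋=6436; principal=175026-6436=168590; balance=390092-168590=221502
37. interest=⌊221502·165/10000⌋=3654; principal=175026-3654=171372; balance=221502-171372=50130
38. interest=⌊50130·165/10000⌋=827; principal=min(175026-827,50130)=50130; balance=50130-50130=0

1 79949 95077 4750377
2 78381 96645 4653732
3 76786 98240 4555492
4 75165 99861 4455631
5 73517 101509 4354122
6 71843 103183 4250939
7 70140 104886 4146053
8 68409 106617 4039436
9 66650 108376 3931060
10 64862 110164 3820896
11 63044 111982 3708914
12 61197 113829 3595085
13 59318 115708 3479377
14 57409 117617 3361760
15 55469 119557 3242203
16 53496 121530 3120673
17 51491 123535 2997138
18 49452 125574 2871564
19 47380 127646 2743918
20 45274 129752 2614166
21 43133 131893 2482273
22 40957 134069 2348204
23 38745 136281 2211923
24 36496 138530 2073393
25 34210 140816 1932577
26 31887 143139 1789438
27 29525 145501 1643937
28 27124 147902 1496035
29 24684 150342 1345693
30 22203 152823 1192870
31 19682 155344 1037526
32 17119 157907 879619
33 14513 160513 719106
34 11865 163161 555945
35 9173 165853 390092
36 6436 168590 221502
37 3654 171372 50130
38 827 50130 0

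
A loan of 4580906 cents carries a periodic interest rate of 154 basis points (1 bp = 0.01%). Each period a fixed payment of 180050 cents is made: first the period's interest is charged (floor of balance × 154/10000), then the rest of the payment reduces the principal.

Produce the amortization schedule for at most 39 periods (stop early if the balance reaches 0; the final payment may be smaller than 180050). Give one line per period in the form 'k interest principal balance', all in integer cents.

1. interest=⌊4580906·154/10000⌋=70545; principal=180050-70545=109505; balance=4580906-109505=4471401
2. interest=⌊4471401·154/10000⌋=68859; principal=180050-68859=111191; balance=4471401-111191=4360210
3. interest=⌊4360210·154/10000⌋=67147; principal=180050-67147=112903; balance=4360210-112903=4247307
4. interest=⌊4247307·154/10000⌋=65408; principal=180050-65408=114642; balance=4247307-114642=4132665
5. interest=⌊4132665·154/10000⌋=63643; principal=180050-63643=116407; balance=4132665-116407=4016258
6. interest=⌊4016258·154/10000⌋=61850; principal=180050-61850=118200; balance=4016258-118200=3898058
7. interest=⌊3898058·154/10000⌋=60030; principal=180050-60030=120020; balance=3898058-120020=3778038
8. interest=⌊3778038·154/10000⌋=58181; principal=180050-58181=121869; balance=3778038-121869=3656169
9. interest=⌊3656169·154/10000⌋=56305; principal=180050-56305=123745; balance=3656169-123745=3532424
10. interest=⌊3532424·154/10000⌋=54399; principal=180050-54399=125651; balance=3532424-125651=3406773
11. interest=⌊3406773·154/10000⌋=52464; principal=180050-52464=127586; balance=3406773-127586=3279187
12. interest=⌊3279187·154/10000⌋=50499; principal=180050-50499=129551; balance=3279187-129551=3149636
13. interest=⌊3149636·154/10000⌋=48504; principal=180050-48504=131546; balance=3149636-131546=3018090
14. interest=⌊3018090·154/10000⌋=46478; principal=180050-46478=133572; balance=3018090-133572=2884518
15. interest=⌊2884518·154/10000⌋=44421; principal=180050-44421=135629; balance=2884518-135629=2748889
16. interest=⌊2748889·154/10000⌋=42332; principal=180050-42332=137718; balance=2748889-137718=2611171
17. interest=⌊2611171·154/10000⌋=40212; principal=180050-40212=139838; balance=2611171-139838=2471333
18. interest=⌊2471333·154/10000⌋=38058; principal=180050-38058=141992; balance=2471333-141992=2329341
19. interest=⌊2329341·154/10000⌋=35871; principal=180050-35871=144179; balance=2329341-144179=2185162
20. interest=⌊2185162·154/10000⌋=33651; principal=180050-33651=146399; balance=2185162-146399=2038763
21. interest=⌊2038763·154/10000⌋=31396; principal=180050-31396=148654; balance=2038763-148654=1890109
22. interest=⌊1890109·154/10000⌋=29107; principal=180050-29107=150943; balance=1890109-150943=1739166
23. interest=⌊1739166·154/10000⌋=26783; principal=180050-26783=153267; balance=1739166-153267=1585899
24. interest=⌊1585899·154/10000⌋=24422; principal=180050-24422=155628; balance=1585899-155628=1430271
25. interest=⌊1430271·154/10000⌋=22026; principal=180050-22026=158024; balance=1430271-158024=1272247
26. interest=⌊1272247·154/10000⌋=19592; principal=180050-19592=160458; balance=1272247-160458=1111789
27. interest=⌊1111789·154/10000⌋=17121; principal=180050-17121=162929; balance=1111789-162929=948860
28. interest=⌊948860·154/10000⌋=14612; principal=180050-14612=165438; balance=948860-165438=783422
29. interest=⌊783422·154/10000⌋=12064; principal=180050-12064=167986; balance=783422-167986=615436
30. interest=⌊615436·154/10000⌋=9477; principal=180050-9477=170573; balance=615436-170573=444863
31. interest=⌊444863·154/10000⌋=6850; principal=180050-6850=173200; balance=444863-173200=271663
32. interest=⌊271663·154/10000⌋=4183; principal=180050-4183=175867; balance=271663-175867=95796
33. interest=⌊95796·154/10000⌋=1475; principal=min(180050-1475,95796)=95796; balance=95796-95796=0

1 70545 109505 4471401
2 68859 111191 4360210
3 67147 112903 4247307
4 65408 114642 4132665
5 63643 116407 4016258
6 61850 118200 3898058
7 60030 120020 3778038
8 58181 121869 3656169
9 56305 123745 3532424
10 54399 125651 3406773
11 52464 127586 3279187
12 50499 129551 3149636
13 48504 131546 3018090
14 46478 133572 2884518
15 44421 135629 2748889
16 42332 137718 2611171
17 40212 139838 2471333
18 38058 141992 2329341
19 35871 144179 2185162
20 33651 146399 2038763
21 31396 148654 1890109
22 29107 150943 1739166
23 26783 153267 1585899
24 24422 155628 1430271
25 22026 158024 1272247
26 19592 160458 1111789
27 17121 162929 948860
28 14612 165438 783422
29 12064 167986 615436
30 9477 170573 444863
31 6850 173200 271663
32 4183 175867 95796
33 1475 95796 0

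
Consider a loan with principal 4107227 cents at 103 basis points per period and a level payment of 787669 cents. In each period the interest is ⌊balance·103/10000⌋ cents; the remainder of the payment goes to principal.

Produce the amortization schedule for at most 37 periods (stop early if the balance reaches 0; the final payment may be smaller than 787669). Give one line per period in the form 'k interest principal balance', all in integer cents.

1. interest=⌊4107227·103/10000⌋=42304; principal=787669-42304=745365; balance=4107227-745365=3361862
2. interest=⌊3361862·103/10000⌋=34627; principal=787669-34627=753042; balance=3361862-753042=2608820
3. interest=⌊2608820·103/10000⌋=26870; principal=787669-26870=760799; balance=2608820-760799=1848021
4. interest=⌊1848021·103/10000⌋=19034; principal=787669-19034=768635; balance=1848021-768635=1079386
5. interest=⌊1079386·103/10000⌋=11117; principal=787669-11117=776552; balance=1079386-776552=302834
6. interest=⌊302834·103/10000⌋=3119; principal=min(787669-3119,302834)=302834; balance=302834-302834=0

1 42304 745365 3361862
2 34627 753042 2608820
3 26870 760799 1848021
4 19034 768635 1079386
5 11117 776552 302834
6 3119 302834 0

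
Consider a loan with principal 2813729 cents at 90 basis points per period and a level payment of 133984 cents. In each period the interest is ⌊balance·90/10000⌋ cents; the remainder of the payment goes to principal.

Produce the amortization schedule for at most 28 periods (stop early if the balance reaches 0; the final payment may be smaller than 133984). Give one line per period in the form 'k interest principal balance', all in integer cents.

1 25323 108661 2705068
2 24345 109639 2595429
3 23358 110626 2484803
4 22363 111621 2373182
5 21358 112626 2260556
6 20345 113639 2146917
7 19322 114662 2032255
8 18290 115694 1916561
9 17249 116735 1799826
10 16198 117786 1682040
11 15138 118846 1563194
12 14068 119916 1443278
13 12989 120995 1322283
14 11900 122084 1200199
15 10801 123183 1077016
16 9693 124291 952725
17 8574 125410 827315
18 7445 126539 700776
19 6306 127678 573098
20 5157 128827 444271
21 3998 129986 314285
22 2828 131156 183129
23 1648 132336 50793
24 457 50793 0

1. interest=⌊2813729·90/10000⌋=25323; principal=133984-25323=108661; balance=2813729-108661=2705068
2. interest=⌊2705068·90/10000⌋=24345; principal=133984-24345=109639; balance=2705068-109639=2595429
3. interest=⌊2595429·90/10000⌋=23358; principal=133984-23358=110626; balance=2595429-110626=2484803
4. interest=⌊2484803·90/10000⌋=22363; principal=133984-22363=111621; balance=2484803-111621=2373182
5. interest=⌊2373182·90/10000⌋=21358; principal=133984-21358=112626; balance=2373182-112626=2260556
6. interest=⌊2260556·90/10000⌋=20345; principal=133984-20345=113639; balance=2260556-113639=2146917
7. interest=⌊2146917·90/10000⌋=19322; principal=133984-19322=114662; balance=2146917-114662=2032255
8. interest=⌊2032255·90/10000⌋=18290; principal=133984-18290=115694; balance=2032255-115694=1916561
9. interest=⌊1916561·90/10000⌋=17249; principal=133984-17249=116735; balance=1916561-116735=1799826
10. interest=⌊1799826·90/10000⌋=16198; principal=133984-16198=117786; balance=1799826-117786=1682040
11. interest=⌊1682040·90/10000⌋=15138; principal=133984-15138=118846; balance=1682040-118846=1563194
12. interest=⌊1563194·90/10000⌋=14068; principal=133984-14068=119916; balance=1563194-119916=1443278
13. interest=⌊1443278·90/10000⌋=12989; principal=133984-12989=120995; balance=1443278-120995=1322283
14. interest=⌊1322283·90/10000⌋=11900; principal=133984-11900=122084; balance=1322283-122084=1200199
15. interest=⌊1200199·90/10000⌋=10801; principal=133984-10801=123183; balance=1200199-123183=1077016
16. interest=⌊1077016·90/10000⌋=9693; principal=133984-9693=124291; balance=1077016-124291=952725
17. interest=⌊952725·90/10000⌋=8574; principal=133984-8574=125410; balance=952725-125410=827315
18. interest=⌊827315·90/10000⌋=7445; principal=133984-7445=126539; balance=827315-126539=700776
19. interest=⌊700776·90/10000⌋=6306; principal=133984-6306=127678; balance=700776-127678=573098
20. interest=⌊573098·90/10000⌋=5157; principal=133984-5157=128827; balance=573098-128827=444271
21. interest=⌊444271·90/10000⌋=3998; principal=133984-3998=129986; balance=444271-129986=314285
22. interest=⌊314285·90/10000⌋=2828; principal=133984-2828=131156; balance=314285-131156=183129
23. interest=⌊183129·90/10000⌋=1648; principal=133984-1648=132336; balance=183129-132336=50793
24. interest=⌊50793·90/10000⌋=457; principal=min(133984-457,50793)=50793; balance=50793-50793=0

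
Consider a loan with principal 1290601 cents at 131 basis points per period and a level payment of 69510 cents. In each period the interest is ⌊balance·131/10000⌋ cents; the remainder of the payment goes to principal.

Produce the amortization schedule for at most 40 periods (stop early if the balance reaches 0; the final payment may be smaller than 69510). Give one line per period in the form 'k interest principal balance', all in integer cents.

1 16906 52604 1237997
2 16217 53293 1184704
3 15519 53991 1130713
4 14812 54698 1076015
5 14095 55415 1020600
6 13369 56141 964459
7 12634 56876 907583
8 11889 57621 849962
9 11134 58376 791586
10 10369 59141 732445
11 9595 59915 672530
12 8810 60700 611830
13 8014 61496 550334
14 7209 62301 488033
15 6393 63117 424916
16 5566 63944 360972
17 4728 64782 296190
18 3880 65630 230560
19 3020 66490 164070
20 2149 67361 96709
21 1266 68244 28465
22 372 28465 0

1. interest=⌊1290601·131/10000⌋=16906; principal=69510-16906=52604; balance=1290601-52604=1237997
2. interest=⌊1237997·131/10000⌋=16217; principal=69510-16217=53293; balance=1237997-53293=1184704
3. interest=⌊1184704·131/10000⌋=15519; principal=69510-15519=53991; balance=1184704-53991=1130713
4. interest=⌊1130713·131/10000⌋=14812; principal=69510-14812=54698; balance=1130713-54698=1076015
5. interest=⌊1076015·131/10000⌋=14095; principal=69510-14095=55415; balance=1076015-55415=1020600
6. interest=⌊1020600·131/10000⌋=13369; principal=69510-13369=56141; balance=1020600-56141=964459
7. interest=⌊964459·131/10000⌋=12634; principal=69510-12634=56876; balance=964459-56876=907583
8. interest=⌊907583·131/10000⌋=11889; principal=69510-11889=57621; balance=907583-57621=849962
9. interest=⌊849962·131/10000⌋=11134; principal=69510-11134=58376; balance=849962-58376=791586
10. interest=⌊791586·131/10000⌋=10369; principal=69510-10369=59141; balance=791586-59141=732445
11. interest=⌊732445·131/10000⌋=9595; principal=69510-9595=59915; balance=732445-59915=672530
12. interest=⌊672530·131/10000⌋=8810; principal=69510-8810=60700; balance=672530-60700=611830
13. interest=⌊611830·131/10000⌋=8014; principal=69510-8014=61496; balance=611830-61496=550334
14. interest=⌊550334·131/10000⌋=7209; principal=69510-7209=62301; balance=550334-62301=488033
15. interest=⌊488033·131/10000⌋=6393; principal=69510-6393=63117; balance=488033-63117=424916
16. interest=⌊424916·131/10000⌋=5566; principal=69510-5566=63944; balance=424916-63944=360972
17. interest=⌊360972·131/10000⌋=4728; principal=69510-4728=64782; balance=360972-64782=296190
18. interest=⌊296190·131/10000⌋=3880; principal=69510-3880=65630; balance=296190-65630=230560
19. interest=⌊230560·131/10000⌋=3020; principal=69510-3020=66490; balance=230560-66490=164070
20. interest=⌊164070·131/10000⌋=2149; principal=69510-2149=67361; balance=164070-67361=96709
21. interest=⌊96709·131/10000⌋=1266; principal=69510-1266=68244; balance=96709-68244=28465
22. interest=⌊28465·131/10000⌋=372; principal=min(69510-372,28465)=28465; balance=28465-28465=0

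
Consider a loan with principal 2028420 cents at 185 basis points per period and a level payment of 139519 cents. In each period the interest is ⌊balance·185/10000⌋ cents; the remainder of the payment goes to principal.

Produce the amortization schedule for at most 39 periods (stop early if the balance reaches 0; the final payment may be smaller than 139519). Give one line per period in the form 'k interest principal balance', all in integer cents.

1 37525 101994 1926426
2 35638 103881 1822545
3 33717 105802 1716743
4 31759 107760 1608983
5 29766 109753 1499230
6 27735 111784 1387446
7 25667 113852 1273594
8 23561 115958 1157636
9 21416 118103 1039533
10 19231 120288 919245
11 17006 122513 796732
12 14739 124780 671952
13 12431 127088 544864
14 10079 129440 415424
15 7685 131834 283590
16 5246 134273 149317
17 2762 136757 12560
18 232 12560 0

1. interest=⌊2028420·185/10000⌋=37525; principal=139519-37525=101994; balance=2028420-101994=1926426
2. interest=⌊1926426·185/10000⌋=35638; principal=139519-35638=103881; balance=1926426-103881=1822545
3. interest=⌊1822545·185/10000⌋=33717; principal=139519-33717=105802; balance=1822545-105802=1716743
4. interest=⌊1716743·185/10000⌋=31759; principal=139519-31759=107760; balance=1716743-107760=1608983
5. interest=⌊1608983·185/10000⌋=29766; principal=139519-29766=109753; balance=1608983-109753=1499230
6. interest=⌊1499230·185/10000⌋=27735; principal=139519-27735=111784; balance=1499230-111784=1387446
7. interest=⌊1387446·185/10000⌋=25667; principal=139519-25667=113852; balance=1387446-113852=1273594
8. interest=⌊1273594·185/10000⌋=23561; principal=139519-23561=115958; balance=1273594-115958=1157636
9. interest=⌊1157636·185/10000⌋=21416; principal=139519-21416=118103; balance=1157636-118103=1039533
10. interest=⌊1039533·185/10000⌋=19231; principal=139519-19231=120288; balance=1039533-120288=919245
11. interest=⌊919245·185/10000⌋=17006; principal=139519-17006=122513; balance=919245-122513=796732
12. interest=⌊796732·185/10000⌋=14739; principal=139519-14739=124780; balance=796732-124780=671952
13. interest=⌊671952·185/10000⌋=12431; principal=139519-12431=127088; balance=671952-127088=544864
14. interest=⌊544864·185/10000⌋=10079; principal=139519-10079=129440; balance=544864-129440=415424
15. interest=⌊415424·185/10000⌋=7685; principal=139519-7685=131834; balance=415424-131834=283590
16. interest=⌊283590·185/10000⌋=5246; principal=139519-5246=134273; balance=283590-134273=149317
17. interest=⌊149317·185/10000⌋=2762; principal=139519-2762=136757; balance=149317-136757=12560
18. interest=⌊12560·185/10000⌋=232; principal=min(139519-232,12560)=12560; balance=12560-12560=0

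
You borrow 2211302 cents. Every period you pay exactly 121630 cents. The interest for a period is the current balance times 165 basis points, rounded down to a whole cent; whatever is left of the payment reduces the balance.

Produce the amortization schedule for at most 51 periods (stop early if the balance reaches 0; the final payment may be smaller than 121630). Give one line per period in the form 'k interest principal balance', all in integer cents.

1. interest=⌊2211302·165/10000⌋=36486; principal=121630-36486=85144; balance=2211302-85144=2126158
2. interest=⌊2126158·165/10000⌋=35081; principal=121630-35081=86549; balance=2126158-86549=2039609
3. interest=⌊2039609·165/10000⌋=33653; principal=121630-33653=87977; balance=2039609-87977=1951632
4. interest=⌊1951632·165/10000⌋=32201; principal=121630-32201=89429; balance=1951632-89429=1862203
5. interest=⌊1862203·165/10000⌋=30726; principal=121630-30726=90904; balance=1862203-90904=1771299
6. interest=⌊1771299·165/10000⌋=29226; principal=121630-29226=92404; balance=1771299-92404=1678895
7. interest=⌊1678895·165/10000⌋=27701; principal=121630-27701=93929; balance=1678895-93929=1584966
8. interest=⌊1584966·165/10000⌋=26151; principal=121630-26151=95479; balance=1584966-95479=1489487
9. interest=⌊1489487·165/10000⌋=24576; principal=121630-24576=97054; balance=1489487-97054=1392433
10. interest=⌊1392433·165/10000⌋=22975; principal=121630-22975=98655; balance=1392433-98655=1293778
11. interest=⌊1293778·165/10000⌋=21347; principal=121630-21347=100283; balance=1293778-100283=1193495
12. interest=⌊1193495·165/10000⌋=19692; principal=121630-19692=101938; balance=1193495-101938=1091557
13. interest=⌊1091557·165/10000⌋=18010; principal=121630-18010=103620; balance=1091557-103620=987937
14. interest=⌊987937·165/10000⌋=16300; principal=121630-16300=105330; balance=987937-105330=882607
15. interest=⌊882607·165/10000⌋=14563; principal=121630-14563=107067; balance=882607-107067=775540
16. interest=⌊775540·165/10000⌋=12796; principal=121630-12796=108834; balance=775540-108834=666706
17. interest=⌊666706·165/10000⌋=11000; principal=121630-11000=110630; balance=666706-110630=556076
18. interest=⌊556076·165/10000⌋=9175; principal=121630-9175=112455; balance=556076-112455=443621
19. interest=⌊443621·165/10000⌋=7319; principal=121630-7319=114311; balance=443621-114311=329310
20. interest=⌊329310·165/10000⌋=5433; principal=121630-5433=116197; balance=329310-116197=213113
21. interest=⌊213113·165/10000⌋=3516; principal=121630-3516=118114; balance=213113-118114=94999
22. interest=⌊94999·165/10000⌋=1567; principal=min(121630-1567,94999)=94999; balance=94999-94999=0

1 36486 85144 2126158
2 35081 86549 2039609
3 33653 87977 1951632
4 32201 89429 1862203
5 30726 90904 1771299
6 29226 92404 1678895
7 27701 93929 1584966
8 26151 95479 1489487
9 24576 97054 1392433
10 22975 98655 1293778
11 21347 100283 1193495
12 19692 101938 1091557
13 18010 103620 987937
14 16300 105330 882607
15 14563 107067 775540
16 12796 108834 666706
17 11000 110630 556076
18 9175 112455 443621
19 7319 114311 329310
20 5433 116197 213113
21 3516 118114 94999
22 1567 94999 0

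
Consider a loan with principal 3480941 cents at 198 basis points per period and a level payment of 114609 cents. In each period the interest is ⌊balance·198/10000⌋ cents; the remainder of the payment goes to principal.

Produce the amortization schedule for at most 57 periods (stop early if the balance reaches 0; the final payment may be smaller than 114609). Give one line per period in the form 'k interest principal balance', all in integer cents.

1. interest=⌊3480941·198/10000⌋=68922; principal=114609-68922=45687; balance=3480941-45687=3435254
2. interest=⌊3435254·198/10000⌋=68018; principal=114609-68018=46591; balance=3435254-46591=3388663
3. interest=⌊3388663·198/10000⌋=67095; principal=114609-67095=47514; balance=3388663-47514=3341149
4. interest=⌊3341149·198/10000⌋=66154; principal=114609-66154=48455; balance=3341149-48455=3292694
5. interest=⌊3292694·198/10000⌋=65195; principal=114609-65195=49414; balance=3292694-49414=3243280
6. interest=⌊3243280·198/10000⌋=64216; principal=114609-64216=50393; balance=3243280-50393=3192887
7. interest=⌊3192887·198/10000⌋=63219; principal=114609-63219=51390; balance=3192887-51390=3141497
8. interest=⌊3141497·198/10000⌋=62201; principal=114609-62201=52408; balance=3141497-52408=3089089
9. interest=⌊3089089·198/10000⌋=61163; principal=114609-61163=53446; balance=3089089-53446=3035643
10. interest=⌊3035643·198/10000⌋=60105; principal=114609-60105=54504; balance=3035643-54504=2981139
11. interest=⌊2981139·198/10000⌋=59026; principal=114609-59026=55583; balance=2981139-55583=2925556
12. interest=⌊2925556·198/10000⌋=57926; principal=114609-57926=56683; balance=2925556-56683=2868873
13. interest=⌊2868873·198/10000⌋=56803; principal=114609-56803=57806; balance=2868873-57806=2811067
14. interest=⌊2811067·198/10000⌋=55659; principal=114609-55659=58950; balance=2811067-58950=2752117
15. interest=⌊2752117·198/10000⌋=54491; principal=114609-54491=60118; balance=2752117-60118=2691999
16. interest=⌊2691999·198/10000⌋=53301; principal=114609-53301=61308; balance=2691999-61308=2630691
17. interest=⌊2630691·198/10000⌋=52087; principal=114609-52087=62522; balance=2630691-62522=2568169
18. interest=⌊2568169·198/10000⌋=50849; principal=114609-50849=63760; balance=2568169-63760=2504409
19. interest=⌊2504409·198/10000⌋=49587; principal=114609-49587=65022; balance=2504409-65022=2439387
20. interest=⌊2439387·198/10000⌋=48299; principal=114609-48299=66310; balance=2439387-66310=2373077
21. interest=⌊2373077·198/10000⌋=46986; principal=114609-46986=67623; balance=2373077-67623=2305454
22. interest=⌊2305454·198/10000⌋=45647; principal=114609-45647=68962; balance=2305454-68962=2236492
23. interest=⌊2236492·198/10000⌋=44282; principal=114609-44282=70327; balance=2236492-70327=2166165
24. interest=⌊2166165·198/10000⌋=42890; principal=114609-42890=71719; balance=2166165-71719=2094446
25. interest=⌊2094446·198/10000⌋=41470; principal=114609-41470=73139; balance=2094446-73139=2021307
26. interest=⌊2021307·198/10000⌋=40021; principal=114609-40021=74588; balance=2021307-74588=1946719
27. interest=⌊1946719·198/10000⌋=38545; principal=114609-38545=76064; balance=1946719-76064=1870655
28. interest=⌊1870655·198/10000⌋=37038; principal=114609-37038=77571; balance=1870655-77571=1793084
29. interest=⌊1793084·198/10000⌋=35503; principal=114609-35503=79106; balance=1793084-79106=1713978
30. interest=⌊1713978·198/10000⌋=33936; principal=114609-33936=80673; balance=1713978-80673=1633305
31. interest=⌊1633305·198/10000⌋=32339; principal=114609-32339=82270; balance=1633305-82270=1551035
32. interest=⌊1551035·198/10000⌋=30710; principal=114609-30710=83899; balance=1551035-83899=1467136
33. interest=⌊1467136·198/10000⌋=29049; principal=114609-29049=85560; balance=1467136-85560=1381576
34. interest=⌊1381576·198/10000⌋=27355; principal=114609-27355=87254; balance=1381576-87254=1294322
35. interest=⌊1294322·198/10000⌋=25627; principal=114609-25627=88982; balance=1294322-88982=1205340
36. interest=⌊1205340·198/10000⌋=23865; principal=114609-23865=90744; balance=1205340-90744=1114596
37. interest=⌊1114596·198/10000⌋=22069; principal=114609-22069=92540; balance=1114596-92540=1022056
38. interest=⌊1022056·198/10000⌋=20236; principal=114609-20236=94373; balance=1022056-94373=927683
39. interest=⌊927683·198/10000⌋=18368; principal=114609-18368=96241; balance=927683-96241=831442
40. interest=⌊831442·198/10000⌋=16462; principal=114609-16462=98147; balance=831442-98147=733295
41. interest=⌊733295·198/10000⌋=14519; principal=114609-14519=100090; balance=733295-100090=633205
42. interest=⌊633205·198/10000⌋=12537; principal=114609-12537=102072; balance=633205-102072=531133
43. interest=⌊531133·198/10000⌋=10516; principal=114609-10516=104093; balance=531133-104093=427040
44. interest=⌊427040·198/10000⌋=8455; principal=114609-8455=106154; balance=427040-106154=320886
45. interest=⌊320886·198/10000⌋=6353; principal=114609-6353=108256; balance=320886-108256=212630
46. interest=⌊212630·198/10000⌋=4210; principal=114609-4210=110399; balance=212630-110399=102231
47. interest=⌊102231·198/10000⌋=2024; principal=min(114609-2024,102231)=102231; balance=102231-102231=0

1 68922 45687 3435254
2 68018 46591 3388663
3 67095 47514 3341149
4 66154 48455 3292694
5 65195 49414 3243280
6 64216 50393 3192887
7 63219 51390 3141497
8 62201 52408 3089089
9 61163 53446 3035643
10 60105 54504 2981139
11 59026 55583 2925556
12 57926 56683 2868873
13 56803 57806 2811067
14 55659 58950 2752117
15 54491 60118 2691999
16 53301 61308 2630691
17 52087 62522 2568169
18 50849 63760 2504409
19 49587 65022 2439387
20 48299 66310 2373077
21 46986 67623 2305454
22 45647 68962 2236492
23 44282 70327 2166165
24 42890 71719 2094446
25 41470 73139 2021307
26 40021 74588 1946719
27 38545 76064 1870655
28 37038 77571 1793084
29 35503 79106 1713978
30 33936 80673 1633305
31 32339 82270 1551035
32 30710 83899 1467136
33 29049 85560 1381576
34 27355 87254 1294322
35 25627 88982 1205340
36 23865 90744 1114596
37 22069 92540 1022056
38 20236 94373 927683
39 18368 96241 831442
40 16462 98147 733295
41 14519 100090 633205
42 12537 102072 531133
43 10516 104093 427040
44 8455 106154 320886
45 6353 108256 212630
46 4210 110399 102231
47 2024 102231 0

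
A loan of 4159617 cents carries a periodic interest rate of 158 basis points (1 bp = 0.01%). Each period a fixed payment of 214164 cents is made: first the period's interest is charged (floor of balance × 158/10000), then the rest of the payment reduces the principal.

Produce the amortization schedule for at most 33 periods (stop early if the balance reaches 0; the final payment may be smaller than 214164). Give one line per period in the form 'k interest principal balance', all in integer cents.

1. interest=⌊4159617·158/10000⌋=65721; principal=214164-65721=148443; balance=4159617-148443=4011174
2. interest=⌊4011174·158/10000⌋=63376; principal=214164-63376=150788; balance=4011174-150788=3860386
3. interest=⌊3860386·158/10000⌋=60994; principal=214164-60994=153170; balance=3860386-153170=3707216
4. interest=⌊3707216·158/10000⌋=58574; principal=214164-58574=155590; balance=3707216-155590=3551626
5. interest=⌊3551626·158/10000⌋=56115; principal=214164-56115=158049; balance=3551626-158049=3393577
6. interest=⌊3393577·158/10000⌋=53618; principal=214164-53618=160546; balance=3393577-160546=3233031
7. interest=⌊3233031·158/10000⌋=51081; principal=214164-51081=163083; balance=3233031-163083=3069948
8. interest=⌊3069948·158/10000⌋=48505; principal=214164-48505=165659; balance=3069948-165659=2904289
9. interest=⌊2904289·158/10000⌋=45887; principal=214164-45887=168277; balance=2904289-168277=2736012
10. interest=⌊2736012·158/10000⌋=43228; principal=214164-43228=170936; balance=2736012-170936=2565076
11. interest=⌊2565076·158/10000⌋=40528; principal=214164-40528=173636; balance=2565076-173636=2391440
12. interest=⌊2391440·158/10000⌋=37784; principal=214164-37784=176380; balance=2391440-176380=2215060
13. interest=⌊2215060·158/10000⌋=34997; principal=214164-34997=179167; balance=2215060-179167=2035893
14. interest=⌊2035893·158/10000⌋=32167; principal=214164-32167=181997; balance=2035893-181997=1853896
15. interest=⌊1853896·158/10000⌋=29291; principal=214164-29291=184873; balance=1853896-184873=1669023
16. interest=⌊1669023·158/10000⌋=26370; principal=214164-26370=187794; balance=1669023-187794=1481229
17. interest=⌊1481229·158/10000⌋=23403; principal=214164-23403=190761; balance=1481229-190761=1290468
18. interest=⌊1290468·158/10000⌋=20389; principal=214164-20389=193775; balance=1290468-193775=1096693
19. interest=⌊1096693·158/10000⌋=17327; principal=214164-17327=196837; balance=1096693-196837=899856
20. interest=⌊899856·158/10000⌋=14217; principal=214164-14217=199947; balance=899856-199947=699909
21. interest=⌊699909·158/10000⌋=11058; principal=214164-11058=203106; balance=699909-203106=496803
22. interest=⌊496803·158/10000⌋=7849; principal=214164-7849=206315; balance=496803-206315=290488
23. interest=⌊290488·158/10000⌋=4589; principal=214164-4589=209575; balance=290488-209575=80913
24. interest=⌊80913·158/10000⌋=1278; principal=min(214164-1278,80913)=80913; balance=80913-80913=0

1 65721 148443 4011174
2 63376 150788 3860386
3 60994 153170 3707216
4 58574 155590 3551626
5 56115 158049 3393577
6 53618 160546 3233031
7 51081 163083 3069948
8 48505 165659 2904289
9 45887 168277 2736012
10 43228 170936 2565076
11 40528 173636 2391440
12 37784 176380 2215060
13 34997 179167 2035893
14 32167 181997 1853896
15 29291 184873 1669023
16 26370 187794 1481229
17 23403 190761 1290468
18 20389 193775 1096693
19 17327 196837 899856
20 14217 199947 699909
21 11058 203106 496803
22 7849 206315 290488
23 4589 209575 80913
24 1278 80913 0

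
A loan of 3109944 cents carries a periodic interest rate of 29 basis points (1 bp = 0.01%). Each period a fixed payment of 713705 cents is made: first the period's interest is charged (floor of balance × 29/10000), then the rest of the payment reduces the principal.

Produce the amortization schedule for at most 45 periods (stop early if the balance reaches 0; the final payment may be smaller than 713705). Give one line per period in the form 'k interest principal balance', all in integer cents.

1 9018 704687 2405257
2 6975 706730 1698527
3 4925 708780 989747
4 2870 710835 278912
5 808 278912 0

1. interest=⌊3109944·29/10000⌋=9018; principal=713705-9018=704687; balance=3109944-704687=2405257
2. interest=⌊2405257·29/10000⌋=6975; principal=713705-6975=706730; balance=2405257-706730=1698527
3. interest=⌊1698527·29/10000⌋=4925; principal=713705-4925=708780; balance=1698527-708780=989747
4. interest=⌊989747·29/10000⌋=2870; principal=713705-2870=710835; balance=989747-710835=278912
5. interest=⌊278912·29/10000⌋=808; principal=min(713705-808,278912)=278912; balance=278912-278912=0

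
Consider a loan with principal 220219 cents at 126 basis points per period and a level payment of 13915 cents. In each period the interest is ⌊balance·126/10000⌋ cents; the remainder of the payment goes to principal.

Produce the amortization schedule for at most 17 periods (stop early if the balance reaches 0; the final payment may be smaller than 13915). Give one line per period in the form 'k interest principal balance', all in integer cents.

1 2774 11141 209078
2 2634 11281 197797
3 2492 11423 186374
4 2348 11567 174807
5 2202 11713 163094
6 2054 11861 151233
7 1905 12010 139223
8 1754 12161 127062
9 1600 12315 114747
10 1445 12470 102277
11 1288 12627 89650
12 1129 12786 76864
13 968 12947 63917
14 805 13110 50807
15 640 13275 37532
16 472 13443 24089
17 303 13612 10477

1. interest=⌊220219·126/10000⌋=2774; principal=13915-2774=11141; balance=220219-11141=209078
2. interest=⌊209078·126/10000⌋=2634; principal=13915-2634=11281; balance=209078-11281=197797
3. interest=⌊197797·126/10000⌋=2492; principal=13915-2492=11423; balance=197797-11423=186374
4. interest=⌊186374·126/10000⌋=2348; principal=13915-2348=11567; balance=186374-11567=174807
5. interest=⌊174807·126/10000⌋=2202; principal=13915-2202=11713; balance=174807-11713=163094
6. interest=⌊163094·126/10000⌋=2054; principal=13915-2054=11861; balance=163094-11861=151233
7. interest=⌊151233·126/10000⌋=1905; principal=13915-1905=12010; balance=151233-12010=139223
8. interest=⌊139223·126/10000⌋=1754; principal=13915-1754=12161; balance=139223-12161=127062
9. interest=⌊127062·126/10000⌋=1600; principal=13915-1600=12315; balance=127062-12315=114747
10. interest=⌊114747·126/10000⌋=1445; principal=13915-1445=12470; balance=114747-12470=102277
11. interest=⌊102277·126/10000⌋=1288; principal=13915-1288=12627; balance=102277-12627=89650
12. interest=⌊89650·126/10000⌋=1129; principal=13915-1129=12786; balance=89650-12786=76864
13. interest=⌊76864·126/10000⌋=968; principal=13915-968=12947; balance=76864-12947=63917
14. interest=⌊63917·126/10000⌋=805; principal=13915-805=13110; balance=63917-13110=50807
15. interest=⌊50807·126/10000⌋=640; principal=13915-640=13275; balance=50807-13275=37532
16. interest=⌊37532·126/10000⌋=472; principal=13915-472=13443; balance=37532-13443=24089
17. interest=⌊24089·126/10000⌋=303; principal=13915-303=13612; balance=24089-13612=10477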